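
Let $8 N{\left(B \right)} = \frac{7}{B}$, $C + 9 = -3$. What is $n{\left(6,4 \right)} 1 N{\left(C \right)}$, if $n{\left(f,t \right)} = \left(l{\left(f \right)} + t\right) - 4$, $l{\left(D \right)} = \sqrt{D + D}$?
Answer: $- \frac{7 \sqrt{3}}{48} \approx -0.25259$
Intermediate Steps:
$C = -12$ ($C = -9 - 3 = -12$)
$l{\left(D \right)} = \sqrt{2} \sqrt{D}$ ($l{\left(D \right)} = \sqrt{2 D} = \sqrt{2} \sqrt{D}$)
$N{\left(B \right)} = \frac{7}{8 B}$ ($N{\left(B \right)} = \frac{7 \frac{1}{B}}{8} = \frac{7}{8 B}$)
$n{\left(f,t \right)} = -4 + t + \sqrt{2} \sqrt{f}$ ($n{\left(f,t \right)} = \left(\sqrt{2} \sqrt{f} + t\right) - 4 = \left(t + \sqrt{2} \sqrt{f}\right) - 4 = -4 + t + \sqrt{2} \sqrt{f}$)
$n{\left(6,4 \right)} 1 N{\left(C \right)} = \left(-4 + 4 + \sqrt{2} \sqrt{6}\right) 1 \frac{7}{8 \left(-12\right)} = \left(-4 + 4 + 2 \sqrt{3}\right) 1 \cdot \frac{7}{8} \left(- \frac{1}{12}\right) = 2 \sqrt{3} \cdot 1 \left(- \frac{7}{96}\right) = 2 \sqrt{3} \left(- \frac{7}{96}\right) = - \frac{7 \sqrt{3}}{48}$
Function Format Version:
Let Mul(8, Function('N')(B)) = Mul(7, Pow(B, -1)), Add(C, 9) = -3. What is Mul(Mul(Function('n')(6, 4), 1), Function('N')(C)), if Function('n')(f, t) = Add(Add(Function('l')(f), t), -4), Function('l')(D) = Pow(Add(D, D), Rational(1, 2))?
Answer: Mul(Rational(-7, 48), Pow(3, Rational(1, 2))) ≈ -0.25259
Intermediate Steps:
C = -12 (C = Add(-9, -3) = -12)
Function('l')(D) = Mul(Pow(2, Rational(1, 2)), Pow(D, Rational(1, 2))) (Function('l')(D) = Pow(Mul(2, D), Rational(1, 2)) = Mul(Pow(2, Rational(1, 2)), Pow(D, Rational(1, 2))))
Function('N')(B) = Mul(Rational(7, 8), Pow(B, -1)) (Function('N')(B) = Mul(Rational(1, 8), Mul(7, Pow(B, -1))) = Mul(Rational(7, 8), Pow(B, -1)))
Function('n')(f, t) = Add(-4, t, Mul(Pow(2, Rational(1, 2)), Pow(f, Rational(1, 2)))) (Function('n')(f, t) = Add(Add(Mul(Pow(2, Rational(1, 2)), Pow(f, Rational(1, 2))), t), -4) = Add(Add(t, Mul(Pow(2, Rational(1, 2)), Pow(f, Rational(1, 2)))), -4) = Add(-4, t, Mul(Pow(2, Rational(1, 2)), Pow(f, Rational(1, 2)))))
Mul(Mul(Function('n')(6, 4), 1), Function('N')(C)) = Mul(Mul(Add(-4, 4, Mul(Pow(2, Rational(1, 2)), Pow(6, Rational(1, 2)))), 1), Mul(Rational(7, 8), Pow(-12, -1))) = Mul(Mul(Add(-4, 4, Mul(2, Pow(3, Rational(1, 2)))), 1), Mul(Rational(7, 8), Rational(-1, 12))) = Mul(Mul(Mul(2, Pow(3, Rational(1, 2))), 1), Rational(-7, 96)) = Mul(Mul(2, Pow(3, Rational(1, 2))), Rational(-7, 96)) = Mul(Rational(-7, 48), Pow(3, Rational(1, 2)))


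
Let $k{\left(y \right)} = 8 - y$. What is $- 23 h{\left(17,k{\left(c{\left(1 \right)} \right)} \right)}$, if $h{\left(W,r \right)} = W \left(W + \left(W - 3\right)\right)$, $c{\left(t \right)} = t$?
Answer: $-12121$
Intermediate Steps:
$h{\left(W,r \right)} = W \left(-3 + 2 W\right)$ ($h{\left(W,r \right)} = W \left(W + \left(W - 3\right)\right) = W \left(W + \left(-3 + W\right)\right) = W \left(-3 + 2 W\right)$)
$- 23 h{\left(17,k{\left(c{\left(1 \right)} \right)} \right)} = - 23 \cdot 17 \left(-3 + 2 \cdot 17\right) = - 23 \cdot 17 \left(-3 + 34\right) = - 23 \cdot 17 \cdot 31 = \left(-23\right) 527 = -12121$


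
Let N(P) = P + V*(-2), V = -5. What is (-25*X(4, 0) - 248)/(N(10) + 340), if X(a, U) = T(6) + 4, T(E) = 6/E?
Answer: -373/360 ≈ -1.0361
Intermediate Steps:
N(P) = 10 + P (N(P) = P - 5*(-2) = P + 10 = 10 + P)
X(a, U) = 5 (X(a, U) = 6/6 + 4 = 6*(⅙) + 4 = 1 + 4 = 5)
(-25*X(4, 0) - 248)/(N(10) + 340) = (-25*5 - 248)/((10 + 10) + 340) = (-125 - 248)/(20 + 340) = -373/360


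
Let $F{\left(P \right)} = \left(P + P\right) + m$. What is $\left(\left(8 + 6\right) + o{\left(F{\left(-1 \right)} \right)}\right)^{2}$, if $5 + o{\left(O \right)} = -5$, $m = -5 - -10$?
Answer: $16$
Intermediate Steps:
$m = 5$ ($m = -5 + 10 = 5$)
$F{\left(P \right)} = 5 + 2 P$ ($F{\left(P \right)} = \left(P + P\right) + 5 = 2 P + 5 = 5 + 2 P$)
$o{\left(O \right)} = -10$ ($o{\left(O \right)} = -5 - 5 = -10$)
$\left(\left(8 + 6\right) + o{\left(F{\left(-1 \right)} \right)}\right)^{2} = \left(\left(8 + 6\right) - 10\right)^{2} = \left(14 - 10\right)^{2} = 4^{2} = 16$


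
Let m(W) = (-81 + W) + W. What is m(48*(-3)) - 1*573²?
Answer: -328698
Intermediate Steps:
m(W) = -81 + 2*W
m(48*(-3)) - 1*573² = (-81 + 2*(48*(-3))) - 1*573² = (-81 + 2*(-144)) - 1*328329 = (-81 - 288) - 328329 = -369 - 328329 = -328698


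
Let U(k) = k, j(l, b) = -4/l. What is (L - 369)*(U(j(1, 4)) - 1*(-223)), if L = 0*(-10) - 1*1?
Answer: -81030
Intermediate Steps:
L = -1 (L = 0 - 1 = -1)
(L - 369)*(U(j(1, 4)) - 1*(-223)) = (-1 - 369)*(-4/1 - 1*(-223)) = -370*(-4*1 + 223) = -370*(-4 + 223) = -370*219 = -81030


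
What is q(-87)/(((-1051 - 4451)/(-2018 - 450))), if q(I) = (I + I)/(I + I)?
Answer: 1234/2751 ≈ 0.44856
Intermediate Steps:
q(I) = 1 (q(I) = (2*I)/((2*I)) = (2*I)*(1/(2*I)) = 1)
q(-87)/(((-1051 - 4451)/(-2018 - 450))) = 1/((-1051 - 4451)/(-2018 - 450)) = 1/(-5502/(-2468)) = 1/(-5502*(-1/2468)) = 1/(2751/1234) = 1*(1234/2751) = 1234/2751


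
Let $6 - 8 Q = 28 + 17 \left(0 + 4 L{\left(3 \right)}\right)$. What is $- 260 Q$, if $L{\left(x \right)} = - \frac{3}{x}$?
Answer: $-1495$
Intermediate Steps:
$Q = \frac{23}{4}$ ($Q = \frac{3}{4} - \frac{28 + 17 \left(0 + 4 \left(- \frac{3}{3}\right)\right)}{8} = \frac{3}{4} - \frac{28 + 17 \left(0 + 4 \left(\left(-3\right) \frac{1}{3}\right)\right)}{8} = \frac{3}{4} - \frac{28 + 17 \left(0 + 4 \left(-1\right)\right)}{8} = \frac{3}{4} - \frac{28 + 17 \left(0 - 4\right)}{8} = \frac{3}{4} - \frac{28 + 17 \left(-4\right)}{8} = \frac{3}{4} - \frac{28 - 68}{8} = \frac{3}{4} - -5 = \frac{3}{4} + 5 = \frac{23}{4} \approx 5.75$)
$- 260 Q = \left(-260\right) \frac{23}{4} = -1495$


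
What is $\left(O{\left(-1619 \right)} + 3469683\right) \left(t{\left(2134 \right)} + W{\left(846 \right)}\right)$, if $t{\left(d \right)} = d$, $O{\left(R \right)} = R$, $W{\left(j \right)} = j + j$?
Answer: $13268812864$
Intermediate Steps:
$W{\left(j \right)} = 2 j$
$\left(O{\left(-1619 \right)} + 3469683\right) \left(t{\left(2134 \right)} + W{\left(846 \right)}\right) = \left(-1619 + 3469683\right) \left(2134 + 2 \cdot 846\right) = 3468064 \left(2134 + 1692\right) = 3468064 \cdot 3826 = 13268812864$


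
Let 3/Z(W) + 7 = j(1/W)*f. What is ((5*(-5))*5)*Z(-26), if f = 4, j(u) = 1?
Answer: 125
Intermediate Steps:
Z(W) = -1 (Z(W) = 3/(-7 + 1*4) = 3/(-7 + 4) = 3/(-3) = 3*(-⅓) = -1)
((5*(-5))*5)*Z(-26) = ((5*(-5))*5)*(-1) = -25*5*(-1) = -125*(-1) = 125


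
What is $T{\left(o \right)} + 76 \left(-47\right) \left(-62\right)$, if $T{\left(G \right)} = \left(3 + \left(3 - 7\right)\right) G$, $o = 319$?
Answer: $221145$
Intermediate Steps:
$T{\left(G \right)} = - G$ ($T{\left(G \right)} = \left(3 + \left(3 - 7\right)\right) G = \left(3 - 4\right) G = - G$)
$T{\left(o \right)} + 76 \left(-47\right) \left(-62\right) = \left(-1\right) 319 + 76 \left(-47\right) \left(-62\right) = -319 - -221464 = -319 + 221464 = 221145$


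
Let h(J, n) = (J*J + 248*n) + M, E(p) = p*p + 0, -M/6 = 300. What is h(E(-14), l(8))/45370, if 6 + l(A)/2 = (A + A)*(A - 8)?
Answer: 3364/4537 ≈ 0.74146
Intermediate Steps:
M = -1800 (M = -6*300 = -1800)
E(p) = p**2 (E(p) = p**2 + 0 = p**2)
l(A) = -12 + 4*A*(-8 + A) (l(A) = -12 + 2*((A + A)*(A - 8)) = -12 + 2*((2*A)*(-8 + A)) = -12 + 2*(2*A*(-8 + A)) = -12 + 4*A*(-8 + A))
h(J, n) = -1800 + J**2 + 248*n (h(J, n) = (J*J + 248*n) - 1800 = (J**2 + 248*n) - 1800 = -1800 + J**2 + 248*n)
h(E(-14), l(8))/45370 = (-1800 + ((-14)**2)**2 + 248*(-12 - 32*8 + 4*8**2))/45370 = (-1800 + 196**2 + 248*(-12 - 256 + 4*64))*(1/45370) = (-1800 + 38416 + 248*(-12 - 256 + 256))*(1/45370) = (-1800 + 38416 + 248*(-12))*(1/45370) = (-1800 + 38416 - 2976)*(1/45370) = 33640*(1/45370) = 3364/4537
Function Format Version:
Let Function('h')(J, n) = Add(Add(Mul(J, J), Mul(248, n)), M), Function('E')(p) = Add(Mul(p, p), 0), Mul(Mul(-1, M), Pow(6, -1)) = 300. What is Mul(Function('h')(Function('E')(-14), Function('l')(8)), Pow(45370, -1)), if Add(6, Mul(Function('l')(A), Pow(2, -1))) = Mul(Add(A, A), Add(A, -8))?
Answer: Rational(3364, 4537) ≈ 0.74146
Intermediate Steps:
M = -1800 (M = Mul(-6, 300) = -1800)
Function('E')(p) = Pow(p, 2) (Function('E')(p) = Add(Pow(p, 2), 0) = Pow(p, 2))
Function('l')(A) = Add(-12, Mul(4, A, Add(-8, A))) (Function('l')(A) = Add(-12, Mul(2, Mul(Add(A, A), Add(A, -8)))) = Add(-12, Mul(2, Mul(Mul(2, A), Add(-8, A)))) = Add(-12, Mul(2, Mul(2, A, Add(-8, A)))) = Add(-12, Mul(4, A, Add(-8, A))))
Function('h')(J, n) = Add(-1800, Pow(J, 2), Mul(248, n)) (Function('h')(J, n) = Add(Add(Mul(J, J), Mul(248, n)), -1800) = Add(Add(Pow(J, 2), Mul(248, n)), -1800) = Add(-1800, Pow(J, 2), Mul(248, n)))
Mul(Function('h')(Function('E')(-14), Function('l')(8)), Pow(45370, -1)) = Mul(Add(-1800, Pow(Pow(-14, 2), 2), Mul(248, Add(-12, Mul(-32, 8), Mul(4, Pow(8, 2))))), Pow(45370, -1)) = Mul(Add(-1800, Pow(196, 2), Mul(248, Add(-12, -256, Mul(4, 64)))), Rational(1, 45370)) = Mul(Add(-1800, 38416, Mul(248, Add(-12, -256, 256))), Rational(1, 45370)) = Mul(Add(-1800, 38416, Mul(248, -12)), Rational(1, 45370)) = Mul(Add(-1800, 38416, -2976), Rational(1, 45370)) = Mul(33640, Rational(1, 45370)) = Rational(3364, 4537)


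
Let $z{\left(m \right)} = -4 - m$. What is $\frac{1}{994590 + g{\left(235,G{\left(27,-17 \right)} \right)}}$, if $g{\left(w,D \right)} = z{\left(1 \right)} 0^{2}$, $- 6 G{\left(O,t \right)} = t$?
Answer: $\frac{1}{994590} \approx 1.0054 \cdot 10^{-6}$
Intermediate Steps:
$G{\left(O,t \right)} = - \frac{t}{6}$
$g{\left(w,D \right)} = 0$ ($g{\left(w,D \right)} = \left(-4 - 1\right) 0^{2} = \left(-4 - 1\right) 0 = \left(-5\right) 0 = 0$)
$\frac{1}{994590 + g{\left(235,G{\left(27,-17 \right)} \right)}} = \frac{1}{994590 + 0} = \frac{1}{994590}$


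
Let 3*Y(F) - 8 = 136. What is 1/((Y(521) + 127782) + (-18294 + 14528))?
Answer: 1/124064 ≈ 8.0603e-6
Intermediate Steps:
Y(F) = 48 (Y(F) = 8/3 + (⅓)*136 = 8/3 + 136/3 = 48)
1/((Y(521) + 127782) + (-18294 + 14528)) = 1/((48 + 127782) + (-18294 + 14528)) = 1/(127830 - 3766) = 1/124064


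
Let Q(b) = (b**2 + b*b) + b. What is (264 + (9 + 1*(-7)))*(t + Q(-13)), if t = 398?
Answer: 192318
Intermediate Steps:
Q(b) = b + 2*b**2 (Q(b) = (b**2 + b**2) + b = 2*b**2 + b = b + 2*b**2)
(264 + (9 + 1*(-7)))*(t + Q(-13)) = (264 + (9 + 1*(-7)))*(398 - 13*(1 + 2*(-13))) = (264 + (9 - 7))*(398 - 13*(1 - 26)) = (264 + 2)*(398 - 13*(-25)) = 266*(398 + 325) = 266*723 = 192318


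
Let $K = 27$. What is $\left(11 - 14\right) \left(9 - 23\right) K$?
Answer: $1134$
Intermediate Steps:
$\left(11 - 14\right) \left(9 - 23\right) K = \left(11 - 14\right) \left(9 - 23\right) 27 = \left(-3\right) \left(-14\right) 27 = 42 \cdot 27 = 1134$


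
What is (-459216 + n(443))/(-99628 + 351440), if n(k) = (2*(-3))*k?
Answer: -230937/125906 ≈ -1.8342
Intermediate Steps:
n(k) = -6*k
(-459216 + n(443))/(-99628 + 351440) = (-459216 - 6*443)/(-99628 + 351440) = (-459216 - 2658)/251812 = -461874*1/251812 = -230937/125906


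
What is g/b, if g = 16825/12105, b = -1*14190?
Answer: -673/6870798 ≈ -9.7951e-5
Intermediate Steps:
b = -14190
g = 3365/2421 (g = 16825*(1/12105) = 3365/2421 ≈ 1.3899)
g/b = (3365/2421)/(-14190) = (3365/2421)*(-1/14190) = -673/6870798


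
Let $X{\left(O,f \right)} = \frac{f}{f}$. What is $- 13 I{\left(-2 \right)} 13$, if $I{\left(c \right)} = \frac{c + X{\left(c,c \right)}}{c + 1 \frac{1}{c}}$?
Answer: $- \frac{338}{5} \approx -67.6$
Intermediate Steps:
$X{\left(O,f \right)} = 1$
$I{\left(c \right)} = \frac{1 + c}{c + \frac{1}{c}}$ ($I{\left(c \right)} = \frac{c + 1}{c + 1 \frac{1}{c}} = \frac{1 + c}{c + \frac{1}{c}}$)
$- 13 I{\left(-2 \right)} 13 = - 13 \left(- \frac{2 \left(1 - 2\right)}{1 + \left(-2\right)^{2}}\right) 13 = - 13 \left(\left(-2\right) \frac{1}{1 + 4} \left(-1\right)\right) 13 = - 13 \left(\left(-2\right) \frac{1}{5} \left(-1\right)\right) 13 = \left(-13\right) \frac{2}{5} \cdot 13 = \left(- \frac{26}{5}\right) 13 = - \frac{338}{5}$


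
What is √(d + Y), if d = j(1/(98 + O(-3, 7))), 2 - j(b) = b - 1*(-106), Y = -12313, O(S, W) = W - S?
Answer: I*√4023111/18 ≈ 111.43*I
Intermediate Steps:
j(b) = -104 - b (j(b) = 2 - (b - 1*(-106)) = 2 - (b + 106) = 2 - (106 + b) = 2 + (-106 - b) = -104 - b)
d = -11233/108 (d = -104 - 1/(98 + (7 - 1*(-3))) = -104 - 1/(98 + (7 + 3)) = -104 - 1/(98 + 10) = -104 - 1/108 = -11233/108 ≈ -104.01)
√(d + Y) = √(-11233/108 - 12313) = √(-1341037/108) = I*√4023111/18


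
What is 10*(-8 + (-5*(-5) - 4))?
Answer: 130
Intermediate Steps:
10*(-8 + (-5*(-5) - 4)) = 10*(-8 + (25 - 4)) = 10*(-8 + 21) = 10*13 = 130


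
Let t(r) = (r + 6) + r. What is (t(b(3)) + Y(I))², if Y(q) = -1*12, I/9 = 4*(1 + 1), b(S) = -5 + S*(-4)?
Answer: 1600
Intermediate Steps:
b(S) = -5 - 4*S
t(r) = 6 + 2*r (t(r) = (6 + r) + r = 6 + 2*r)
I = 72 (I = 9*(4*(1 + 1)) = 9*(4*2) = 9*8 = 72)
Y(q) = -12
(t(b(3)) + Y(I))² = ((6 + 2*(-5 - 4*3)) - 12)² = ((6 + 2*(-5 - 12)) - 12)² = ((6 + 2*(-17)) - 12)² = ((6 - 34) - 12)² = (-28 - 12)² = (-40)² = 1600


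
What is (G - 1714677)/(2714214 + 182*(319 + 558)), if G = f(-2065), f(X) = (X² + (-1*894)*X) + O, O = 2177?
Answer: 4397835/2873828 ≈ 1.5303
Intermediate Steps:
f(X) = 2177 + X² - 894*X (f(X) = (X² + (-1*894)*X) + 2177 = (X² - 894*X) + 2177 = 2177 + X² - 894*X)
G = 6112512 (G = 2177 + (-2065)² - 894*(-2065) = 2177 + 4264225 + 1846110 = 6112512)
(G - 1714677)/(2714214 + 182*(319 + 558)) = (6112512 - 1714677)/(2714214 + 182*(319 + 558)) = 4397835/(2714214 + 182*877) = 4397835/(2714214 + 159614) = 4397835/2873828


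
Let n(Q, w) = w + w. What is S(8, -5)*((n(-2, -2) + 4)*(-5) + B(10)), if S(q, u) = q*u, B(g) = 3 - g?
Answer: 280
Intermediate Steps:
n(Q, w) = 2*w
S(8, -5)*((n(-2, -2) + 4)*(-5) + B(10)) = (8*(-5))*((2*(-2) + 4)*(-5) + (3 - 1*10)) = -40*((-4 + 4)*(-5) + (3 - 10)) = -40*(0*(-5) - 7) = -40*(0 - 7) = -40*(-7) = 280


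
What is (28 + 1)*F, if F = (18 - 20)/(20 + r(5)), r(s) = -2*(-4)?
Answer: -29/14 ≈ -2.0714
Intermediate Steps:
r(s) = 8
F = -1/14 (F = (18 - 20)/(20 + 8) = -2/28 = -2*1/28 = -1/14 ≈ -0.071429)
(28 + 1)*F = (28 + 1)*(-1/14) = 29*(-1/14) = -29/14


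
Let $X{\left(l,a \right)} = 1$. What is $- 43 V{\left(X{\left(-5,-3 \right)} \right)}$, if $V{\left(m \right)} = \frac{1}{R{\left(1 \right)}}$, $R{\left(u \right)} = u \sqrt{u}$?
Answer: $-43$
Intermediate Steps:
$R{\left(u \right)} = u^{\frac{3}{2}}$
$V{\left(m \right)} = 1$ ($V{\left(m \right)} = \frac{1}{1^{\frac{3}{2}}} = 1^{-1} = 1$)
$- 43 V{\left(X{\left(-5,-3 \right)} \right)} = \left(-43\right) 1 = -43$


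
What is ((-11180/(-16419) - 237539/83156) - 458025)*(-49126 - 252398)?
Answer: 1208728680728906719/8752169 ≈ 1.3811e+11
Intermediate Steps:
((-11180/(-16419) - 237539/83156) - 458025)*(-49126 - 252398) = ((-11180*(-1/16419) - 237539*1/83156) - 458025)*(-301524) = ((860/1263 - 237539/83156) - 458025)*(-301524) = (-228497597/105026028 - 458025)*(-301524) = -48104774972297/105026028*(-301524) = 1208728680728906719/8752169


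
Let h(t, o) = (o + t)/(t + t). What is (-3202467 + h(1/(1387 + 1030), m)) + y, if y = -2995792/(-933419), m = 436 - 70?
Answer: -5152757181725/1866838 ≈ -2.7602e+6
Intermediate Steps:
m = 366
h(t, o) = (o + t)/(2*t) (h(t, o) = (o + t)/((2*t)) = (o + t)*(1/(2*t)) = (o + t)/(2*t))
y = 2995792/933419 (y = -2995792*(-1/933419) = 2995792/933419 ≈ 3.2095)
(-3202467 + h(1/(1387 + 1030), m)) + y = (-3202467 + (366 + 1/(1387 + 1030))/(2*(1/(1387 + 1030)))) + 2995792/933419 = (-3202467 + (366 + 1/2417)/(2*(1/2417))) + 2995792/933419 = (-3202467 + (1/2)*2417*(884623/2417)) + 2995792/933419 = (-3202467 + 884623/2) + 2995792/933419 = -5520311/2 + 2995792/933419 = -5152757181725/1866838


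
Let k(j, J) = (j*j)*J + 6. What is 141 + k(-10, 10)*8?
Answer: 8189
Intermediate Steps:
k(j, J) = 6 + J*j² (k(j, J) = j²*J + 6 = J*j² + 6 = 6 + J*j²)
141 + k(-10, 10)*8 = 141 + (6 + 10*(-10)²)*8 = 141 + (6 + 10*100)*8 = 141 + (6 + 1000)*8 = 141 + 1006*8 = 141 + 8048 = 8189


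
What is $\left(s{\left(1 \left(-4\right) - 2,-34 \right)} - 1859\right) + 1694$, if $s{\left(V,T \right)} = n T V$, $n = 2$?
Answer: $243$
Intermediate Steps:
$s{\left(V,T \right)} = 2 T V$
$\left(s{\left(1 \left(-4\right) - 2,-34 \right)} - 1859\right) + 1694 = \left(2 \left(-34\right) \left(1 \left(-4\right) - 2\right) - 1859\right) + 1694 = \left(2 \left(-34\right) \left(-4 - 2\right) - 1859\right) + 1694 = \left(2 \left(-34\right) \left(-6\right) - 1859\right) + 1694 = \left(408 - 1859\right) + 1694 = -1451 + 1694 = 243$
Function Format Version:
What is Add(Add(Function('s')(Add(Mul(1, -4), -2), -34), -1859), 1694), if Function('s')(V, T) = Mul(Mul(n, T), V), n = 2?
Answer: 243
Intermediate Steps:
Function('s')(V, T) = Mul(2, T, V) (Function('s')(V, T) = Mul(Mul(2, T), V) = Mul(2, T, V))
Add(Add(Function('s')(Add(Mul(1, -4), -2), -34), -1859), 1694) = Add(Add(Mul(2, -34, Add(Mul(1, -4), -2)), -1859), 1694) = Add(Add(Mul(2, -34, Add(-4, -2)), -1859), 1694) = Add(Add(Mul(2, -34, -6), -1859), 1694) = Add(Add(408, -1859), 1694) = Add(-1451, 1694) = 243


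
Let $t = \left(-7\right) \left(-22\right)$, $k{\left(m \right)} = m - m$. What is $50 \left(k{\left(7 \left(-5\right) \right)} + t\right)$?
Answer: $7700$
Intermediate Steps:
$k{\left(m \right)} = 0$
$t = 154$
$50 \left(k{\left(7 \left(-5\right) \right)} + t\right) = 50 \left(0 + 154\right) = 50 \cdot 154 = 7700$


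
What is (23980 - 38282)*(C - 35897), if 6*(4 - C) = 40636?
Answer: 1830613094/3 ≈ 6.1020e+8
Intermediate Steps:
C = -20306/3 (C = 4 - ⅙*40636 = 4 - 20318/3 = -20306/3 ≈ -6768.7)
(23980 - 38282)*(C - 35897) = (23980 - 38282)*(-20306/3 - 35897) = -14302*(-127997/3) = 1830613094/3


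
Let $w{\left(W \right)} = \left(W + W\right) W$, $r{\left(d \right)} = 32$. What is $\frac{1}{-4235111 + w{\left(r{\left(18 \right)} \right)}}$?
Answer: $- \frac{1}{4233063} \approx -2.3624 \cdot 10^{-7}$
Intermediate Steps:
$w{\left(W \right)} = 2 W^{2}$ ($w{\left(W \right)} = 2 W W = 2 W^{2}$)
$\frac{1}{-4235111 + w{\left(r{\left(18 \right)} \right)}} = \frac{1}{-4235111 + 2 \cdot 32^{2}} = \frac{1}{-4235111 + 2 \cdot 1024} = \frac{1}{-4235111 + 2048} = \frac{1}{-4233063} = - \frac{1}{4233063}$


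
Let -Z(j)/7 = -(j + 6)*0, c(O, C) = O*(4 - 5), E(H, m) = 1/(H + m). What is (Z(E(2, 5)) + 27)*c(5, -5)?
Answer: -135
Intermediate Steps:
c(O, C) = -O (c(O, C) = O*(-1) = -O)
Z(j) = 0 (Z(j) = -(-7)*(j + 6)*0 = -(-7)*(6 + j)*0 = -(-7)*0 = -7*0 = 0)
(Z(E(2, 5)) + 27)*c(5, -5) = (0 + 27)*(-1*5) = 27*(-5) = -135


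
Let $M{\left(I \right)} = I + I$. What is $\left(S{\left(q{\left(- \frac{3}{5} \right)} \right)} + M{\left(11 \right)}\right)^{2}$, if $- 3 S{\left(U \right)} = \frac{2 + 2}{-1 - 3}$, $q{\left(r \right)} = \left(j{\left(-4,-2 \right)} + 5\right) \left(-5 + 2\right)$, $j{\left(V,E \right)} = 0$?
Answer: $\frac{4489}{9} \approx 498.78$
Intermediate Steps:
$M{\left(I \right)} = 2 I$
$q{\left(r \right)} = -15$ ($q{\left(r \right)} = \left(0 + 5\right) \left(-5 + 2\right) = 5 \left(-3\right) = -15$)
$S{\left(U \right)} = \frac{1}{3}$ ($S{\left(U \right)} = - \frac{\left(2 + 2\right) \frac{1}{-1 - 3}}{3} = - \frac{4 \frac{1}{-4}}{3} = - \frac{4 \left(- \frac{1}{4}\right)}{3} = \left(- \frac{1}{3}\right) \left(-1\right) = \frac{1}{3}$)
$\left(S{\left(q{\left(- \frac{3}{5} \right)} \right)} + M{\left(11 \right)}\right)^{2} = \left(\frac{1}{3} + 2 \cdot 11\right)^{2} = \left(\frac{1}{3} + 22\right)^{2} = \left(\frac{67}{3}\right)^{2} = \frac{4489}{9}$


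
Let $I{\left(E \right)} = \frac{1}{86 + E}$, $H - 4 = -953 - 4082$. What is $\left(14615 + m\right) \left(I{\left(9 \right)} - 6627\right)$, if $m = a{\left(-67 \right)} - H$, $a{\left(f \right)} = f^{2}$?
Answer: $- \frac{3038905428}{19} \approx -1.5994 \cdot 10^{8}$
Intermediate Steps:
$H = -5031$ ($H = 4 - 5035 = -5031$)
$m = 9520$ ($m = \left(-67\right)^{2} - -5031 = 4489 + 5031 = 9520$)
$\left(14615 + m\right) \left(I{\left(9 \right)} - 6627\right) = \left(14615 + 9520\right) \left(\frac{1}{86 + 9} - 6627\right) = 24135 \left(\frac{1}{95} - 6627\right) = 24135 \left(- \frac{629564}{95}\right) = - \frac{3038905428}{19}$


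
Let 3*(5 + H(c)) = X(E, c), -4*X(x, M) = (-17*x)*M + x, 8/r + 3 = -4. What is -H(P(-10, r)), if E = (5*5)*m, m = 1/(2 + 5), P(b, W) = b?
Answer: 1565/28 ≈ 55.893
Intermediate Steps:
r = -8/7 (r = 8/(-3 - 4) = 8/(-7) = 8*(-1/7) = -8/7 ≈ -1.1429)
m = 1/7 ≈ 0.14286
E = 25/7 (E = (5*5)*(1/7) = 25*(1/7) = 25/7 ≈ 3.5714)
X(x, M) = -x/4 + 17*M*x/4 (X(x, M) = -((-17*x)*M + x)/4 = -(-17*M*x + x)/4 = -(x - 17*M*x)/4 = -x/4 + 17*M*x/4)
H(c) = -445/84 + 425*c/84 (H(c) = -5 + ((1/4)*(25/7)*(-1 + 17*c))/3 = -5 + (-25/28 + 425*c/28)/3 = -5 + (-25/84 + 425*c/84) = -445/84 + 425*c/84)
-H(P(-10, r)) = -(-445/84 + (425/84)*(-10)) = -(-445/84 - 2125/42) = -1*(-1565/28) = 1565/28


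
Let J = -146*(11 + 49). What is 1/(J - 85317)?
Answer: -1/94077 ≈ -1.0630e-5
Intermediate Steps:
J = -8760 (J = -146*60 = -8760)
1/(J - 85317) = 1/(-8760 - 85317) = 1/(-94077) = -1/94077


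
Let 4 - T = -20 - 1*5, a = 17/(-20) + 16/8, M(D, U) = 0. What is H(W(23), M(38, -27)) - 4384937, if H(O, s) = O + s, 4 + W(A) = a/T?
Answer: -2543265757/580 ≈ -4.3849e+6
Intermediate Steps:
a = 23/20 (a = 17*(-1/20) + 16*(⅛) = -17/20 + 2 = 23/20 ≈ 1.1500)
T = 29 (T = 4 - (-20 - 1*5) = 4 - (-20 - 5) = 4 - 1*(-25) = 4 + 25 = 29)
W(A) = -2297/580 (W(A) = -4 + (23/20)/29 = -4 + (23/20)*(1/29) = -4 + 23/580 = -2297/580)
H(W(23), M(38, -27)) - 4384937 = (-2297/580 + 0) - 4384937 = -2297/580 - 4384937 = -2543265757/580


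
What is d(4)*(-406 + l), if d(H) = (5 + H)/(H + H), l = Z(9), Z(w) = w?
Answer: -3573/8 ≈ -446.63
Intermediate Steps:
l = 9
d(H) = (5 + H)/(2*H) (d(H) = (5 + H)/((2*H)) = (5 + H)*(1/(2*H)) = (5 + H)/(2*H))
d(4)*(-406 + l) = ((½)*(5 + 4)/4)*(-406 + 9) = ((½)*(¼)*9)*(-397) = (9/8)*(-397) = -3573/8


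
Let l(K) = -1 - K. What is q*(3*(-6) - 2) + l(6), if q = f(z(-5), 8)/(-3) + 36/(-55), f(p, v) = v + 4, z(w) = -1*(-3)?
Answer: 947/11 ≈ 86.091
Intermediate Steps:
z(w) = 3
f(p, v) = 4 + v
q = -256/55 (q = (4 + 8)/(-3) + 36/(-55) = 12*(-⅓) + 36*(-1/55) = -4 - 36/55 = -256/55 ≈ -4.6545)
q*(3*(-6) - 2) + l(6) = -256*(3*(-6) - 2)/55 + (-1 - 1*6) = -256*(-18 - 2)/55 + (-1 - 6) = -256/55*(-20) - 7 = 1024/11 - 7 = 947/11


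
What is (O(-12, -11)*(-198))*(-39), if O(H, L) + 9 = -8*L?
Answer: 610038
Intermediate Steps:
O(H, L) = -9 - 8*L
(O(-12, -11)*(-198))*(-39) = ((-9 - 8*(-11))*(-198))*(-39) = ((-9 + 88)*(-198))*(-39) = (79*(-198))*(-39) = -15642*(-39) = 610038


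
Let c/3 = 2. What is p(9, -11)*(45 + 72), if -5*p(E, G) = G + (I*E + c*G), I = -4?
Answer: 13221/5 ≈ 2644.2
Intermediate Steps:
c = 6 (c = 3*2 = 6)
p(E, G) = -7*G/5 + 4*E/5 (p(E, G) = -(G + (-4*E + 6*G))/5 = -(-4*E + 7*G)/5 = -7*G/5 + 4*E/5)
p(9, -11)*(45 + 72) = (-7/5*(-11) + (⅘)*9)*(45 + 72) = (77/5 + 36/5)*117 = (113/5)*117 = 13221/5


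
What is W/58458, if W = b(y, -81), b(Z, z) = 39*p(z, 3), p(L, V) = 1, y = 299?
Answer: 13/19486 ≈ 0.00066715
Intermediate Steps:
b(Z, z) = 39 (b(Z, z) = 39*1 = 39)
W = 39
W/58458 = 39/58458 = 39*(1/58458) = 13/19486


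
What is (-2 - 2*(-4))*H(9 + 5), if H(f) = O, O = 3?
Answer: 18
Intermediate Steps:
H(f) = 3
(-2 - 2*(-4))*H(9 + 5) = (-2 - 2*(-4))*3 = (-2 + 8)*3 = 6*3 = 18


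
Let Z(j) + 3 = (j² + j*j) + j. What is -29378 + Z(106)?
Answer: -6803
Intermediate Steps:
Z(j) = -3 + j + 2*j² (Z(j) = -3 + ((j² + j*j) + j) = -3 + ((j² + j²) + j) = -3 + (2*j² + j) = -3 + (j + 2*j²) = -3 + j + 2*j²)
-29378 + Z(106) = -29378 + (-3 + 106 + 2*106²) = -29378 + (-3 + 106 + 2*11236) = -29378 + (-3 + 106 + 22472) = -29378 + 22575 = -6803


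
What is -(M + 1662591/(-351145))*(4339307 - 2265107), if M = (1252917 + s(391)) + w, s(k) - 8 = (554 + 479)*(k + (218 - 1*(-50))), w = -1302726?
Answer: -91908577990992360/70229 ≈ -1.3087e+12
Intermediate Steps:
s(k) = 276852 + 1033*k (s(k) = 8 + (554 + 479)*(k + (218 - 1*(-50))) = 8 + 1033*(k + (218 + 50)) = 8 + 1033*(k + 268) = 8 + 1033*(268 + k) = 8 + (276844 + 1033*k) = 276852 + 1033*k)
M = 630946 (M = (1252917 + (276852 + 1033*391)) - 1302726 = (1252917 + (276852 + 403903)) - 1302726 = (1252917 + 680755) - 1302726 = 1933672 - 1302726 = 630946)
-(M + 1662591/(-351145))*(4339307 - 2265107) = -(630946 + 1662591/(-351145))*(4339307 - 2265107) = -(630946 + 1662591*(-1/351145))*2074200 = -(630946 - 1662591/351145)*2074200 = -221551870579*2074200/351145 = -1*91908577990992360/70229 = -91908577990992360/70229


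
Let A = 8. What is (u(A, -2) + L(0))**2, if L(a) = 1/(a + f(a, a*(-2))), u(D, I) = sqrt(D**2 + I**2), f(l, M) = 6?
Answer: 2449/36 + 2*sqrt(17)/3 ≈ 70.776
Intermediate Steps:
L(a) = 1/(6 + a) (L(a) = 1/(a + 6) = 1/(6 + a))
(u(A, -2) + L(0))**2 = (sqrt(8**2 + (-2)**2) + 1/(6 + 0))**2 = (sqrt(64 + 4) + 1/6)**2 = (sqrt(68) + 1/6)**2 = (2*sqrt(17) + 1/6)**2 = (1/6 + 2*sqrt(17))**2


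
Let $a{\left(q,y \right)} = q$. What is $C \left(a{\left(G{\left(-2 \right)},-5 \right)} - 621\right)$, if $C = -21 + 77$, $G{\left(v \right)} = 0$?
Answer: $-34776$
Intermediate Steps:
$C = 56$
$C \left(a{\left(G{\left(-2 \right)},-5 \right)} - 621\right) = 56 \left(0 - 621\right) = 56 \left(-621\right) = -34776$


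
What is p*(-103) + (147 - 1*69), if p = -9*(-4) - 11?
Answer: -2497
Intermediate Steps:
p = 25 (p = 36 - 11 = 25)
p*(-103) + (147 - 1*69) = 25*(-103) + (147 - 1*69) = -2575 + (147 - 69) = -2575 + 78 = -2497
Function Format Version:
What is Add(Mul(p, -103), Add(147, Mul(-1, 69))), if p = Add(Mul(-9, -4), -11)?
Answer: -2497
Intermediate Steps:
p = 25 (p = Add(36, -11) = 25)
Add(Mul(p, -103), Add(147, Mul(-1, 69))) = Add(Mul(25, -103), Add(147, Mul(-1, 69))) = Add(-2575, Add(147, -69)) = Add(-2575, 78) = -2497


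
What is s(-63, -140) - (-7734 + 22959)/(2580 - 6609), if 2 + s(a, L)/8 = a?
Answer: -693285/1343 ≈ -516.22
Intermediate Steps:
s(a, L) = -16 + 8*a
s(-63, -140) - (-7734 + 22959)/(2580 - 6609) = (-16 + 8*(-63)) - (-7734 + 22959)/(2580 - 6609) = (-16 - 504) - 15225/(-4029) = -520 - 15225*(-1)/4029 = -520 - 1*(-5075/1343) = -520 + 5075/1343 = -693285/1343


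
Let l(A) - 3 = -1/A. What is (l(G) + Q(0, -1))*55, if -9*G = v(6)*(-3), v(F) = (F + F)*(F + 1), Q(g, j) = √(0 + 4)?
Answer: 7645/28 ≈ 273.04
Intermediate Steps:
Q(g, j) = 2 (Q(g, j) = √4 = 2)
v(F) = 2*F*(1 + F) (v(F) = (2*F)*(1 + F) = 2*F*(1 + F))
G = 28 (G = -2*6*(1 + 6)*(-3)/9 = -2*6*7*(-3)/9 = -28*(-3)/3 = -⅑*(-252) = 28)
l(A) = 3 - 1/A
(l(G) + Q(0, -1))*55 = ((3 - 1/28) + 2)*55 = (83/28 + 2)*55 = (139/28)*55 = 7645/28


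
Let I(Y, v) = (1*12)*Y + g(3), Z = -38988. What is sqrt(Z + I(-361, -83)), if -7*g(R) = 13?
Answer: I*sqrt(2122771)/7 ≈ 208.14*I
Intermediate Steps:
g(R) = -13/7 (g(R) = -1/7*13 = -13/7)
I(Y, v) = -13/7 + 12*Y (I(Y, v) = (1*12)*Y - 13/7 = 12*Y - 13/7 = -13/7 + 12*Y)
sqrt(Z + I(-361, -83)) = sqrt(-38988 + (-13/7 + 12*(-361))) = sqrt(-38988 + (-13/7 - 4332)) = sqrt(-38988 - 30337/7) = sqrt(-303253/7) = I*sqrt(2122771)/7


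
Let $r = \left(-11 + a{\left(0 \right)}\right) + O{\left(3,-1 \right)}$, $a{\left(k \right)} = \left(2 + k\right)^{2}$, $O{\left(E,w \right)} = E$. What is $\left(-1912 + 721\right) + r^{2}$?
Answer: $-1175$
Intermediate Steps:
$r = -4$ ($r = \left(-11 + \left(2 + 0\right)^{2}\right) + 3 = \left(-11 + 2^{2}\right) + 3 = \left(-11 + 4\right) + 3 = -7 + 3 = -4$)
$\left(-1912 + 721\right) + r^{2} = \left(-1912 + 721\right) + \left(-4\right)^{2} = -1191 + 16 = -1175$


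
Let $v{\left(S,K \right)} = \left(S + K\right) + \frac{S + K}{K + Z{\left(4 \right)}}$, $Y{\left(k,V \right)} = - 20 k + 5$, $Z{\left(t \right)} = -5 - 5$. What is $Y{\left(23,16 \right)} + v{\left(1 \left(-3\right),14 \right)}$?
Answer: $- \frac{1765}{4} \approx -441.25$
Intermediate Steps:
$Z{\left(t \right)} = -10$ ($Z{\left(t \right)} = -5 - 5 = -10$)
$Y{\left(k,V \right)} = 5 - 20 k$
$v{\left(S,K \right)} = K + S + \frac{K + S}{-10 + K}$ ($v{\left(S,K \right)} = \left(S + K\right) + \frac{S + K}{K - 10} = \left(K + S\right) + \frac{K + S}{-10 + K} = K + S + \frac{K + S}{-10 + K}$)
$Y{\left(23,16 \right)} + v{\left(1 \left(-3\right),14 \right)} = \left(5 - 460\right) + \frac{14^{2} - 126 - 9 \cdot 1 \left(-3\right) + 14 \cdot 1 \left(-3\right)}{-10 + 14} = \left(5 - 460\right) + \frac{196 - 126 - -27 + 14 \left(-3\right)}{4} = -455 + \frac{196 - 126 + 27 - 42}{4} = -455 + \frac{1}{4} \cdot 55 = -455 + \frac{55}{4} = - \frac{1765}{4}$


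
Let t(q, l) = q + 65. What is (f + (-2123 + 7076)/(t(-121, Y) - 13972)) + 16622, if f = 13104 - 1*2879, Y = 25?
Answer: 125534921/4676 ≈ 26847.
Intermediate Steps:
t(q, l) = 65 + q
f = 10225 (f = 13104 - 2879 = 10225)
(f + (-2123 + 7076)/(t(-121, Y) - 13972)) + 16622 = (10225 + (-2123 + 7076)/((65 - 121) - 13972)) + 16622 = (10225 + 4953/(-56 - 13972)) + 16622 = (10225 + 4953/(-14028)) + 16622 = (10225 + 4953*(-1/14028)) + 16622 = (10225 - 1651/4676) + 16622 = 47810449/4676 + 16622 = 125534921/4676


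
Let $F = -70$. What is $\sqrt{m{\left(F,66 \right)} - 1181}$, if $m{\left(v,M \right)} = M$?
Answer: $i \sqrt{1115} \approx 33.392 i$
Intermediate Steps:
$\sqrt{m{\left(F,66 \right)} - 1181} = \sqrt{66 - 1181} = \sqrt{-1115} = i \sqrt{1115}$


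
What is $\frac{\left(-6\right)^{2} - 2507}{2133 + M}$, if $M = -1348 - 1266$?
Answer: $\frac{2471}{481} \approx 5.1372$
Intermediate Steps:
$M = -2614$
$\frac{\left(-6\right)^{2} - 2507}{2133 + M} = \frac{\left(-6\right)^{2} - 2507}{2133 - 2614} = \frac{36 - 2507}{-481} = \left(-2471\right) \left(- \frac{1}{481}\right) = \frac{2471}{481}$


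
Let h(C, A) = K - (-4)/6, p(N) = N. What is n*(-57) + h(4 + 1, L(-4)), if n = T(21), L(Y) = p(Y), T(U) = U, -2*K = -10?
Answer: -3574/3 ≈ -1191.3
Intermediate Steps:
K = 5 (K = -½*(-10) = 5)
L(Y) = Y
n = 21
h(C, A) = 17/3 (h(C, A) = 5 - (-4)/6 = 5 - 1*(-⅔) = 5 + ⅔ = 17/3)
n*(-57) + h(4 + 1, L(-4)) = 21*(-57) + 17/3 = -1197 + 17/3 = -3574/3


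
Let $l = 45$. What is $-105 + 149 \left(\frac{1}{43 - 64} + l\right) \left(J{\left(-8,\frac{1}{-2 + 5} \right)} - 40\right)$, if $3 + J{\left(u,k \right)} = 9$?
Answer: $- \frac{4784509}{21} \approx -2.2783 \cdot 10^{5}$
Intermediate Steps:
$J{\left(u,k \right)} = 6$ ($J{\left(u,k \right)} = -3 + 9 = 6$)
$-105 + 149 \left(\frac{1}{43 - 64} + l\right) \left(J{\left(-8,\frac{1}{-2 + 5} \right)} - 40\right) = -105 + 149 \left(\frac{1}{43 - 64} + 45\right) \left(6 - 40\right) = -105 + 149 \left(\frac{1}{-21} + 45\right) \left(-34\right) = -105 + 149 \left(- \frac{1}{21} + 45\right) \left(-34\right) = -105 + 149 \cdot \frac{944}{21} \left(-34\right) = -105 + 149 \left(- \frac{32096}{21}\right) = -105 - \frac{4782304}{21} = - \frac{4784509}{21}$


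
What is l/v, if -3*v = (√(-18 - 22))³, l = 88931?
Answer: -266793*I*√10/800 ≈ -1054.6*I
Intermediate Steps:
v = 80*I*√10/3 (v = -(-18 - 22)^(3/2)/3 = -(-80*I*√10)/3 = -(-80)*I*√10/3 = 80*I*√10/3 ≈ 84.327*I)
l/v = 88931/((80*I*√10/3)) = 88931*(-3*I*√10/800) = -266793*I*√10/800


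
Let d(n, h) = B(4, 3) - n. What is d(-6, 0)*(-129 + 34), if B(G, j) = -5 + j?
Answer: -380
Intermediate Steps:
d(n, h) = -2 - n (d(n, h) = (-5 + 3) - n = -2 - n)
d(-6, 0)*(-129 + 34) = (-2 - 1*(-6))*(-129 + 34) = (-2 + 6)*(-95) = 4*(-95) = -380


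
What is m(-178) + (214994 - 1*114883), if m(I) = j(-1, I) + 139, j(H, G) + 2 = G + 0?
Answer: 100070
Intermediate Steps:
j(H, G) = -2 + G (j(H, G) = -2 + (G + 0) = -2 + G)
m(I) = 137 + I (m(I) = (-2 + I) + 139 = 137 + I)
m(-178) + (214994 - 1*114883) = (137 - 178) + (214994 - 1*114883) = -41 + (214994 - 114883) = -41 + 100111 = 100070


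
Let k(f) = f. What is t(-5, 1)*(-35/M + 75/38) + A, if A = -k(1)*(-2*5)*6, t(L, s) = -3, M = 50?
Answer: 5337/95 ≈ 56.179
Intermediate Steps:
A = 60 (A = -1*(-2*5)*6 = -1*(-10)*6 = -(-10)*6 = -1*(-60) = 60)
t(-5, 1)*(-35/M + 75/38) + A = -3*(-35/50 + 75/38) + 60 = -3*(-35*1/50 + 75*(1/38)) + 60 = -3*(-7/10 + 75/38) + 60 = -3*121/95 + 60 = -363/95 + 60 = 5337/95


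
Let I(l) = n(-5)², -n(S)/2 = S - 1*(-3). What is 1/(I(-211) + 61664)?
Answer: 1/61680 ≈ 1.6213e-5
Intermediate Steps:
n(S) = -6 - 2*S (n(S) = -2*(S - 1*(-3)) = -2*(S + 3) = -2*(3 + S) = -6 - 2*S)
I(l) = 16 (I(l) = (-6 - 2*(-5))² = (-6 + 10)² = 4² = 16)
1/(I(-211) + 61664) = 1/(16 + 61664) = 1/61680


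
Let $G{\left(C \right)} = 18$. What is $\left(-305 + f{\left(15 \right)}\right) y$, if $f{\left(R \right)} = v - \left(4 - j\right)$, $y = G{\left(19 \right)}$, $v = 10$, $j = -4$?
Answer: $-5454$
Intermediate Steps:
$y = 18$
$f{\left(R \right)} = 2$ ($f{\left(R \right)} = 10 - \left(4 - -4\right) = 10 - \left(4 + 4\right) = 10 - 8 = 2$)
$\left(-305 + f{\left(15 \right)}\right) y = \left(-305 + 2\right) 18 = \left(-303\right) 18 = -5454$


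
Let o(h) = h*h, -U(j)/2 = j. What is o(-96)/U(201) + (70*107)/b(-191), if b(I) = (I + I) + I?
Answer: -1381958/38391 ≈ -35.997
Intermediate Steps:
U(j) = -2*j
b(I) = 3*I (b(I) = 2*I + I = 3*I)
o(h) = h²
o(-96)/U(201) + (70*107)/b(-191) = (-96)²/((-2*201)) + (70*107)/((3*(-191))) = 9216/(-402) + 7490/(-573) = 9216*(-1/402) + 7490*(-1/573) = -1536/67 - 7490/573 = -1381958/38391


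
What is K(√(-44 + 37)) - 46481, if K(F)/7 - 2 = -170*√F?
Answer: -46467 - 1190*(-7)^(¼) ≈ -47836.0 - 1368.7*I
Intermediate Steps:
K(F) = 14 - 1190*√F (K(F) = 14 + 7*(-170*√F) = 14 - 1190*√F)
K(√(-44 + 37)) - 46481 = (14 - 1190*(-44 + 37)^(¼)) - 46481 = (14 - 1190*(-7)^(¼)) - 46481 = (14 - 1190*7^(¼)*√I) - 46481 = -46467 - 1190*7^(¼)*√I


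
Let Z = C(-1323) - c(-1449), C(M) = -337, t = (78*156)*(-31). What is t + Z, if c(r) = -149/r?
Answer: -547062854/1449 ≈ -3.7755e+5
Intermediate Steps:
t = -377208 (t = 12168*(-31) = -377208)
Z = -488462/1449 (Z = -337 - (-149)/(-1449) = -337 - (-149)*(-1)/1449 = -337 - 1*149/1449 = -337 - 149/1449 = -488462/1449 ≈ -337.10)
t + Z = -377208 - 488462/1449 = -547062854/1449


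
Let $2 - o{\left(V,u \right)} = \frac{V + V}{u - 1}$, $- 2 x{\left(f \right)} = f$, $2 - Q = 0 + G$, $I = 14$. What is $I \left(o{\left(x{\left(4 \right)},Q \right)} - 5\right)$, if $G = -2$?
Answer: $- \frac{70}{3} \approx -23.333$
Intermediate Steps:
$Q = 4$ ($Q = 2 - \left(0 - 2\right) = 2 - -2 = 2 + 2 = 4$)
$x{\left(f \right)} = - \frac{f}{2}$
$o{\left(V,u \right)} = 2 - \frac{2 V}{-1 + u}$ ($o{\left(V,u \right)} = 2 - \frac{V + V}{u - 1} = 2 - \frac{2 V}{-1 + u}$)
$I \left(o{\left(x{\left(4 \right)},Q \right)} - 5\right) = 14 \left(\frac{2 \left(-1 + 4 - \left(- \frac{1}{2}\right) 4\right)}{-1 + 4} - 5\right) = 14 \left(\frac{2 \left(-1 + 4 - -2\right)}{3} - 5\right) = 14 \left(2 \cdot \frac{1}{3} \left(-1 + 4 + 2\right) - 5\right) = 14 \left(2 \cdot \frac{1}{3} \cdot 5 - 5\right) = 14 \left(\frac{10}{3} - 5\right) = 14 \left(- \frac{5}{3}\right) = - \frac{70}{3}$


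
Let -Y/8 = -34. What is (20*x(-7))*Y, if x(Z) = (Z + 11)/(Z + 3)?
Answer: -5440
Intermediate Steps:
Y = 272 (Y = -8*(-34) = 272)
x(Z) = (11 + Z)/(3 + Z)
(20*x(-7))*Y = (20*((11 - 7)/(3 - 7)))*272 = (20*(4/(-4)))*272 = (20*(-¼*4))*272 = (20*(-1))*272 = -20*272 = -5440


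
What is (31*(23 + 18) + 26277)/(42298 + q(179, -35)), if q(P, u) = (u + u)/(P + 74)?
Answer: 1742411/2675331 ≈ 0.65129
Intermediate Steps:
q(P, u) = 2*u/(74 + P) (q(P, u) = (2*u)/(74 + P) = 2*u/(74 + P))
(31*(23 + 18) + 26277)/(42298 + q(179, -35)) = (31*(23 + 18) + 26277)/(42298 + 2*(-35)/(74 + 179)) = (31*41 + 26277)/(42298 + 2*(-35)/253) = (1271 + 26277)/(42298 + 2*(-35)*(1/253)) = 27548/(42298 - 70/253) = 27548/(10701324/253) = 27548*(253/10701324) = 1742411/2675331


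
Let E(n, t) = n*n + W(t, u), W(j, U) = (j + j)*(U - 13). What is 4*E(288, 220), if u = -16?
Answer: 280736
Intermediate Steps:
W(j, U) = 2*j*(-13 + U) (W(j, U) = (2*j)*(-13 + U) = 2*j*(-13 + U))
E(n, t) = n² - 58*t (E(n, t) = n*n + 2*t*(-13 - 16) = n² + 2*t*(-29) = n² - 58*t)
4*E(288, 220) = 4*(288² - 58*220) = 4*(82944 - 12760) = 4*70184 = 280736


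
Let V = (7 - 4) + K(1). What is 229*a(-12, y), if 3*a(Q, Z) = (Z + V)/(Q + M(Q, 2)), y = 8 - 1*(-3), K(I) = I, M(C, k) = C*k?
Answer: -1145/36 ≈ -31.806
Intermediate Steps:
V = 4 (V = (7 - 4) + 1 = 3 + 1 = 4)
y = 11 (y = 8 + 3 = 11)
a(Q, Z) = (4 + Z)/(9*Q) (a(Q, Z) = ((Z + 4)/(Q + Q*2))/3 = ((4 + Z)/(Q + 2*Q))/3 = ((4 + Z)/((3*Q)))/3 = ((4 + Z)*(1/(3*Q)))/3 = ((4 + Z)/(3*Q))/3 = (4 + Z)/(9*Q))
229*a(-12, y) = 229*((⅑)*(4 + 11)/(-12)) = 229*((⅑)*(-1/12)*15) = 229*(-5/36) = -1145/36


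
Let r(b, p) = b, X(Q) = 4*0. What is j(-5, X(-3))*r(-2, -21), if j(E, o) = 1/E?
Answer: ⅖ ≈ 0.40000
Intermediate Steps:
X(Q) = 0
j(-5, X(-3))*r(-2, -21) = -2/(-5) = -⅕*(-2) = ⅖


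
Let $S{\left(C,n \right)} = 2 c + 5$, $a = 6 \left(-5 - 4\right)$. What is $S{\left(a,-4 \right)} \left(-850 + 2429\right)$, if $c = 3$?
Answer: $17369$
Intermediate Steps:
$a = -54$ ($a = 6 \left(-9\right) = -54$)
$S{\left(C,n \right)} = 11$ ($S{\left(C,n \right)} = 2 \cdot 3 + 5 = 6 + 5 = 11$)
$S{\left(a,-4 \right)} \left(-850 + 2429\right) = 11 \left(-850 + 2429\right) = 11 \cdot 1579 = 17369$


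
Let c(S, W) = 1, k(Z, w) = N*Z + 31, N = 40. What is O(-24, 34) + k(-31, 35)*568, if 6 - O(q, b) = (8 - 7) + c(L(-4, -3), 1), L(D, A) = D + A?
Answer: -686708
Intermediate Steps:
L(D, A) = A + D
k(Z, w) = 31 + 40*Z (k(Z, w) = 40*Z + 31 = 31 + 40*Z)
O(q, b) = 4 (O(q, b) = 6 - ((8 - 7) + 1) = 6 - (1 + 1) = 6 - 1*2 = 6 - 2 = 4)
O(-24, 34) + k(-31, 35)*568 = 4 + (31 + 40*(-31))*568 = 4 + (31 - 1240)*568 = 4 - 1209*568 = 4 - 686712 = -686708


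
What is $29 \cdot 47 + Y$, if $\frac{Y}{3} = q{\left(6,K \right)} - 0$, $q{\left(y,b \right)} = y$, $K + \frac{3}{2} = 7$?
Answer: $1381$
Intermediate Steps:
$K = \frac{11}{2}$ ($K = - \frac{3}{2} + 7 = \frac{11}{2} \approx 5.5$)
$Y = 18$ ($Y = 3 \left(6 - 0\right) = 3 \left(6 + 0\right) = 3 \cdot 6 = 18$)
$29 \cdot 47 + Y = 29 \cdot 47 + 18 = 1363 + 18 = 1381$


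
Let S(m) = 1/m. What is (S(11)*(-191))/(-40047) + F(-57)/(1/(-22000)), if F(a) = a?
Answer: 552408318191/440517 ≈ 1.2540e+6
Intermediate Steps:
(S(11)*(-191))/(-40047) + F(-57)/(1/(-22000)) = (-191/11)/(-40047) - 57/(1/(-22000)) = ((1/11)*(-191))*(-1/40047) - 57/(-1/22000) = -191/11*(-1/40047) - 57*(-22000) = 191/440517 + 1254000 = 552408318191/440517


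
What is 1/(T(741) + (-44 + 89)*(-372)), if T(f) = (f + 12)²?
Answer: 1/550269 ≈ 1.8173e-6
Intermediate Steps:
T(f) = (12 + f)²
1/(T(741) + (-44 + 89)*(-372)) = 1/((12 + 741)² + (-44 + 89)*(-372)) = 1/(753² + 45*(-372)) = 1/(567009 - 16740) = 1/550269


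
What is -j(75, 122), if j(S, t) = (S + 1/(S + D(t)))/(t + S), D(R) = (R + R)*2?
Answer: -42226/110911 ≈ -0.38072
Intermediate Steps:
D(R) = 4*R (D(R) = (2*R)*2 = 4*R)
j(S, t) = (S + 1/(S + 4*t))/(S + t) (j(S, t) = (S + 1/(S + 4*t))/(t + S) = (S + 1/(S + 4*t))/(S + t))
-j(75, 122) = -(1 + 75² + 4*75*122)/(75² + 4*122² + 5*75*122) = -(1 + 5625 + 36600)/(5625 + 4*14884 + 45750) = -42226/(5625 + 59536 + 45750) = -42226/110911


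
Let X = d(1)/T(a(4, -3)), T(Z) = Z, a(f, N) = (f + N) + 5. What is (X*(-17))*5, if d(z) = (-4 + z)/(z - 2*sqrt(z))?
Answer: -85/2 ≈ -42.500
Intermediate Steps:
a(f, N) = 5 + N + f (a(f, N) = (N + f) + 5 = 5 + N + f)
d(z) = (-4 + z)/(z - 2*sqrt(z))
X = 1/2 (X = ((4 - 1*1)/(-1*1 + 2*sqrt(1)))/(5 - 3 + 4) = ((4 - 1)/(-1 + 2*1))/6 = (3/(-1 + 2))*(1/6) = (3/1)*(1/6) = (1*3)*(1/6) = 3*(1/6) = 1/2 ≈ 0.50000)
(X*(-17))*5 = ((1/2)*(-17))*5 = -17/2*5 = -85/2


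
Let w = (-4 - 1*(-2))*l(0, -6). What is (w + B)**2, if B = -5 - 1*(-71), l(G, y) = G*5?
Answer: 4356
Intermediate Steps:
l(G, y) = 5*G
w = 0 (w = (-4 - 1*(-2))*(5*0) = (-4 + 2)*0 = -2*0 = 0)
B = 66 (B = -5 + 71 = 66)
(w + B)**2 = (0 + 66)**2 = 66**2 = 4356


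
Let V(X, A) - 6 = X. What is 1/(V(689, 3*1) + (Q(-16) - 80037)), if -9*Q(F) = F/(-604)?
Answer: -1359/107825782 ≈ -1.2604e-5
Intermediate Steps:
Q(F) = F/5436 (Q(F) = -F/(9*(-604)) = -F*(-1)/(9*604) = -(-1)*F/5436 = F/5436)
V(X, A) = 6 + X
1/(V(689, 3*1) + (Q(-16) - 80037)) = 1/((6 + 689) + ((1/5436)*(-16) - 80037)) = 1/(695 + (-4/1359 - 80037)) = 1/(695 - 108770287/1359) = 1/(-107825782/1359) = -1359/107825782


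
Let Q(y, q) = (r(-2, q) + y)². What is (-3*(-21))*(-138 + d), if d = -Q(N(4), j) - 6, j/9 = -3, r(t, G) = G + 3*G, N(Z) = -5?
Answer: -813519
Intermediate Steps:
r(t, G) = 4*G
j = -27 (j = 9*(-3) = -27)
Q(y, q) = (y + 4*q)² (Q(y, q) = (4*q + y)² = (y + 4*q)²)
d = -12775 (d = -(-5 + 4*(-27))² - 6 = -(-5 - 108)² - 6 = -1*(-113)² - 6 = -1*12769 - 6 = -12769 - 6 = -12775)
(-3*(-21))*(-138 + d) = (-3*(-21))*(-138 - 12775) = 63*(-12913) = -813519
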